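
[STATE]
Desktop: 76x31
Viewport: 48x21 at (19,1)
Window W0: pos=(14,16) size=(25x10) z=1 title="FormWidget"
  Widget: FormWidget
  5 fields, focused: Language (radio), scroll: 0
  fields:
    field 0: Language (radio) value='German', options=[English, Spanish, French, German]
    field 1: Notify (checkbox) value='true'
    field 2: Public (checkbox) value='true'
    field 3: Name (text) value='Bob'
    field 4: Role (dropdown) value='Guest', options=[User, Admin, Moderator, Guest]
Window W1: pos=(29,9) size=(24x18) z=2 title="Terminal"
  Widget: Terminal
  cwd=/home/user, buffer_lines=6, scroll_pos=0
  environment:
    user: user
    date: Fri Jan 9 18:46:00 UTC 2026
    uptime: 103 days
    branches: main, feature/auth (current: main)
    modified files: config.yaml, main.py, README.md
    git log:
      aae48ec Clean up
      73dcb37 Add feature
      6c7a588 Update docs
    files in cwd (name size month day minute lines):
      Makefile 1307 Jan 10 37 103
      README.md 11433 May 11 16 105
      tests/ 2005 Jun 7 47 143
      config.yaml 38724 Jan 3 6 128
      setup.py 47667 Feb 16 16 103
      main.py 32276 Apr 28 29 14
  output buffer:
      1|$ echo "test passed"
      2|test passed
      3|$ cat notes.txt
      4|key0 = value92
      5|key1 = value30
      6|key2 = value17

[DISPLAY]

                                                
                                                
                                                
                                                
                                                
                                                
                                                
                                                
          ┏━━━━━━━━━━━━━━━━━━━━━━┓              
          ┃ Terminal             ┃              
          ┠──────────────────────┨              
          ┃$ echo "test passed"  ┃              
          ┃test passed           ┃              
          ┃$ cat notes.txt       ┃              
          ┃key0 = value92        ┃              
━━━━━━━━━━┃key1 = value30        ┃              
mWidget   ┃key2 = value17        ┃              
──────────┃$ █                   ┃              
nguage:   ┃                      ┃              
tify:     ┃                      ┃              
blic:     ┃                      ┃              


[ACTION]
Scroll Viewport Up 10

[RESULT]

                                                
                                                
                                                
                                                
                                                
                                                
                                                
                                                
                                                
          ┏━━━━━━━━━━━━━━━━━━━━━━┓              
          ┃ Terminal             ┃              
          ┠──────────────────────┨              
          ┃$ echo "test passed"  ┃              
          ┃test passed           ┃              
          ┃$ cat notes.txt       ┃              
          ┃key0 = value92        ┃              
━━━━━━━━━━┃key1 = value30        ┃              
mWidget   ┃key2 = value17        ┃              
──────────┃$ █                   ┃              
nguage:   ┃                      ┃              
tify:     ┃                      ┃              


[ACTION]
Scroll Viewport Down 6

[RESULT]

                                                
                                                
                                                
          ┏━━━━━━━━━━━━━━━━━━━━━━┓              
          ┃ Terminal             ┃              
          ┠──────────────────────┨              
          ┃$ echo "test passed"  ┃              
          ┃test passed           ┃              
          ┃$ cat notes.txt       ┃              
          ┃key0 = value92        ┃              
━━━━━━━━━━┃key1 = value30        ┃              
mWidget   ┃key2 = value17        ┃              
──────────┃$ █                   ┃              
nguage:   ┃                      ┃              
tify:     ┃                      ┃              
blic:     ┃                      ┃              
me:       ┃                      ┃              
le:       ┃                      ┃              
          ┃                      ┃              
━━━━━━━━━━┃                      ┃              
          ┗━━━━━━━━━━━━━━━━━━━━━━┛              


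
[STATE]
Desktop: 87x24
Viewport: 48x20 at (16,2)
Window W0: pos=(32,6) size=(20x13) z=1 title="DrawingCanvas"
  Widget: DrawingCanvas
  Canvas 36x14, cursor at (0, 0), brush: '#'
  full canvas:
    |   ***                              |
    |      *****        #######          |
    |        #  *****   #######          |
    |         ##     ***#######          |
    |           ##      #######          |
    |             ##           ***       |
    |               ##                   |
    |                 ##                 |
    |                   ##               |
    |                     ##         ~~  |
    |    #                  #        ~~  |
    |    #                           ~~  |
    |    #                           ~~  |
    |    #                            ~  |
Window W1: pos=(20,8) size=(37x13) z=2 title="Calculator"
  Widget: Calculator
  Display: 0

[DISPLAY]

                                                
                                                
                                                
                                                
                ┏━━━━━━━━━━━━━━━━━━┓            
                ┃ DrawingCanvas    ┃            
    ┏━━━━━━━━━━━━━━━━━━━━━━━━━━━━━━━━━━━┓       
    ┃ Calculator                        ┃       
    ┠───────────────────────────────────┨       
    ┃                                  0┃       
    ┃┌───┬───┬───┬───┐                  ┃       
    ┃│ 7 │ 8 │ 9 │ ÷ │                  ┃       
    ┃├───┼───┼───┼───┤                  ┃       
    ┃│ 4 │ 5 │ 6 │ × │                  ┃       
    ┃├───┼───┼───┼───┤                  ┃       
    ┃│ 1 │ 2 │ 3 │ - │                  ┃       
    ┃├───┼───┼───┼───┤                  ┃       
    ┃│ 0 │ . │ = │ + │                  ┃       
    ┗━━━━━━━━━━━━━━━━━━━━━━━━━━━━━━━━━━━┛       
                                                


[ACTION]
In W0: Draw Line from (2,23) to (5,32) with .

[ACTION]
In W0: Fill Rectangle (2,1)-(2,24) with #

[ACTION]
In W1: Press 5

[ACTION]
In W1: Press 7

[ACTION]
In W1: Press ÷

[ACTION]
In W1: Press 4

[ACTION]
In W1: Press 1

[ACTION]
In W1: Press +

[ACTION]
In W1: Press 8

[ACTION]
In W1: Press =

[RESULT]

                                                
                                                
                                                
                                                
                ┏━━━━━━━━━━━━━━━━━━┓            
                ┃ DrawingCanvas    ┃            
    ┏━━━━━━━━━━━━━━━━━━━━━━━━━━━━━━━━━━━┓       
    ┃ Calculator                        ┃       
    ┠───────────────────────────────────┨       
    ┃                        9.390243902┃       
    ┃┌───┬───┬───┬───┐                  ┃       
    ┃│ 7 │ 8 │ 9 │ ÷ │                  ┃       
    ┃├───┼───┼───┼───┤                  ┃       
    ┃│ 4 │ 5 │ 6 │ × │                  ┃       
    ┃├───┼───┼───┼───┤                  ┃       
    ┃│ 1 │ 2 │ 3 │ - │                  ┃       
    ┃├───┼───┼───┼───┤                  ┃       
    ┃│ 0 │ . │ = │ + │                  ┃       
    ┗━━━━━━━━━━━━━━━━━━━━━━━━━━━━━━━━━━━┛       
                                                


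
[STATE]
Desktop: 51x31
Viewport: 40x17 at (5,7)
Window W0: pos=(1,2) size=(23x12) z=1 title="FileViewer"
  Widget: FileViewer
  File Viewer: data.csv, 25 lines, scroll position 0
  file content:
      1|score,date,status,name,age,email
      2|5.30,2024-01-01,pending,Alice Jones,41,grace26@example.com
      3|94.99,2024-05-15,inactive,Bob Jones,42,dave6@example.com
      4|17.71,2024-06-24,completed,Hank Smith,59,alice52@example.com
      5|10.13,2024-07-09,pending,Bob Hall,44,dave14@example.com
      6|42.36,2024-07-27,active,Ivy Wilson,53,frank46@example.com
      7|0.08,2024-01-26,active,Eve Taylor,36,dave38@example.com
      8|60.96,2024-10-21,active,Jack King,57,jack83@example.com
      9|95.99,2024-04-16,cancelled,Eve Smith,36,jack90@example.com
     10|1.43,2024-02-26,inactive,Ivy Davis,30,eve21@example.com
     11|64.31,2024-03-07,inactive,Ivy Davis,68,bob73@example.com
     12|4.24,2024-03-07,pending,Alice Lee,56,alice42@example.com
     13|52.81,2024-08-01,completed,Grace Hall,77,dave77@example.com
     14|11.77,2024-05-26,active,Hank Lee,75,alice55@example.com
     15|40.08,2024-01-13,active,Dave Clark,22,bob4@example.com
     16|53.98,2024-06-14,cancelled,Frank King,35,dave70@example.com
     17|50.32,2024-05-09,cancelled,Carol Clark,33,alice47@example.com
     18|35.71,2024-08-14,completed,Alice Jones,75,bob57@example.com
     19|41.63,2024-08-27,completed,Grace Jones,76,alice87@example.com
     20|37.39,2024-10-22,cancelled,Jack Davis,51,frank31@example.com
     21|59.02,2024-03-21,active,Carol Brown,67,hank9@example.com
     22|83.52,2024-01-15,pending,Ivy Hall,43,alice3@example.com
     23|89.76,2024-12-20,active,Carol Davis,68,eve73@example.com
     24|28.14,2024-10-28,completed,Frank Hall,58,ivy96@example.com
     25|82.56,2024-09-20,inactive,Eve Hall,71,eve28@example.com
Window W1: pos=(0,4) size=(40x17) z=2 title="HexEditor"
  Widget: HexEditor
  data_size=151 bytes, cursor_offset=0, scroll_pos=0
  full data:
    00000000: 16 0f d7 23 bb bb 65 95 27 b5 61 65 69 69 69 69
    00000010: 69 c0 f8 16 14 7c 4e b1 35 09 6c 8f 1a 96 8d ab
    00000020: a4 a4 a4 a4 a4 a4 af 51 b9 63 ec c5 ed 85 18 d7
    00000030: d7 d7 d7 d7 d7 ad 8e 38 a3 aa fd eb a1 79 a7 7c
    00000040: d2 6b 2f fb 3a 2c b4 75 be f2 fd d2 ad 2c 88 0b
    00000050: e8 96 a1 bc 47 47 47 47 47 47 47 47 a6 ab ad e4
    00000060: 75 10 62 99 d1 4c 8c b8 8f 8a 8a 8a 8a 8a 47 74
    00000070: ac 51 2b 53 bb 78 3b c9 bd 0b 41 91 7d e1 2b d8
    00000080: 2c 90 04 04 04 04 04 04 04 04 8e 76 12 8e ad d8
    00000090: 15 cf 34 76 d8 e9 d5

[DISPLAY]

0000  16 0f d7 23 bb bb 65 95  27 ┃     
0010  69 c0 f8 16 14 7c 4e b1  35 ┃     
0020  a4 a4 a4 a4 a4 a4 af 51  b9 ┃     
0030  d7 d7 d7 d7 d7 ad 8e 38  a3 ┃     
0040  d2 6b 2f fb 3a 2c b4 75  be ┃     
0050  e8 96 a1 bc 47 47 47 47  47 ┃     
0060  75 10 62 99 d1 4c 8c b8  8f ┃     
0070  ac 51 2b 53 bb 78 3b c9  bd ┃     
0080  2c 90 04 04 04 04 04 04  04 ┃     
0090  15 cf 34 76 d8 e9 d5        ┃     
                                  ┃     
                                  ┃     
                                  ┃     
━━━━━━━━━━━━━━━━━━━━━━━━━━━━━━━━━━┛     
                                        
                                        
                                        


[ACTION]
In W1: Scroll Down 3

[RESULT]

0030  d7 d7 d7 d7 d7 ad 8e 38  a3 ┃     
0040  d2 6b 2f fb 3a 2c b4 75  be ┃     
0050  e8 96 a1 bc 47 47 47 47  47 ┃     
0060  75 10 62 99 d1 4c 8c b8  8f ┃     
0070  ac 51 2b 53 bb 78 3b c9  bd ┃     
0080  2c 90 04 04 04 04 04 04  04 ┃     
0090  15 cf 34 76 d8 e9 d5        ┃     
                                  ┃     
                                  ┃     
                                  ┃     
                                  ┃     
                                  ┃     
                                  ┃     
━━━━━━━━━━━━━━━━━━━━━━━━━━━━━━━━━━┛     
                                        
                                        
                                        


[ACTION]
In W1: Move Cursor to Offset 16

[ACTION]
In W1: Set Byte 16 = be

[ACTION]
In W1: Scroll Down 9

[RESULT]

0090  15 cf 34 76 d8 e9 d5        ┃     
                                  ┃     
                                  ┃     
                                  ┃     
                                  ┃     
                                  ┃     
                                  ┃     
                                  ┃     
                                  ┃     
                                  ┃     
                                  ┃     
                                  ┃     
                                  ┃     
━━━━━━━━━━━━━━━━━━━━━━━━━━━━━━━━━━┛     
                                        
                                        
                                        


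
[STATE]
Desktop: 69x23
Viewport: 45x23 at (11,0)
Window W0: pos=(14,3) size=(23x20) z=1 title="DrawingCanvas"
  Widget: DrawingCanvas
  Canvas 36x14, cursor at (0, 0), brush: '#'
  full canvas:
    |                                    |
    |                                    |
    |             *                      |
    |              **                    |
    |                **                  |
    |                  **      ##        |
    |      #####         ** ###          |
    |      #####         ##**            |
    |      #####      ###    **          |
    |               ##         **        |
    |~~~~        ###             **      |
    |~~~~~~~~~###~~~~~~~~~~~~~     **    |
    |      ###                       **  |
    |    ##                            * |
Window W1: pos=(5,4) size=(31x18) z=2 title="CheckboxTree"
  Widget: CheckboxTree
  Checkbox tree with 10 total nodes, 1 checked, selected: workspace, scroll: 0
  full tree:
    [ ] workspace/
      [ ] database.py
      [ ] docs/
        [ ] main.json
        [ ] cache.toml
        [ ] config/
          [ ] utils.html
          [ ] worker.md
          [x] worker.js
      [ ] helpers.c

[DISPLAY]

                                             
                                             
                                             
   ┏━━━━━━━━━━━━━━━━━━━━━┓                   
━━━━━━━━━━━━━━━━━━━━━━━━┓┃                   
kboxTree                ┃┨                   
────────────────────────┨┃                   
workspace/              ┃┃                   
] database.py           ┃┃                   
] docs/                 ┃┃                   
[ ] main.json           ┃┃                   
[ ] cache.toml          ┃┃                   
[-] config/             ┃┃                   
  [ ] utils.html        ┃┃                   
  [ ] worker.md         ┃┃                   
  [x] worker.js         ┃┃                   
] helpers.c             ┃┃                   
                        ┃┃                   
                        ┃┃                   
                        ┃┃                   
                        ┃┃                   
━━━━━━━━━━━━━━━━━━━━━━━━┛┃                   
   ┗━━━━━━━━━━━━━━━━━━━━━┛                   


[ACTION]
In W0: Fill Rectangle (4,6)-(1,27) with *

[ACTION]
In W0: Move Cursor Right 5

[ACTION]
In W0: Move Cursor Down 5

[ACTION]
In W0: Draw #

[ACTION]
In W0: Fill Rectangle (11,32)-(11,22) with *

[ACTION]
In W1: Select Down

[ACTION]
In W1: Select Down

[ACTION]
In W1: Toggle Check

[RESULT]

                                             
                                             
                                             
   ┏━━━━━━━━━━━━━━━━━━━━━┓                   
━━━━━━━━━━━━━━━━━━━━━━━━┓┃                   
kboxTree                ┃┨                   
────────────────────────┨┃                   
workspace/              ┃┃                   
] database.py           ┃┃                   
] docs/                 ┃┃                   
[x] main.json           ┃┃                   
[x] cache.toml          ┃┃                   
[x] config/             ┃┃                   
  [x] utils.html        ┃┃                   
  [x] worker.md         ┃┃                   
  [x] worker.js         ┃┃                   
] helpers.c             ┃┃                   
                        ┃┃                   
                        ┃┃                   
                        ┃┃                   
                        ┃┃                   
━━━━━━━━━━━━━━━━━━━━━━━━┛┃                   
   ┗━━━━━━━━━━━━━━━━━━━━━┛                   


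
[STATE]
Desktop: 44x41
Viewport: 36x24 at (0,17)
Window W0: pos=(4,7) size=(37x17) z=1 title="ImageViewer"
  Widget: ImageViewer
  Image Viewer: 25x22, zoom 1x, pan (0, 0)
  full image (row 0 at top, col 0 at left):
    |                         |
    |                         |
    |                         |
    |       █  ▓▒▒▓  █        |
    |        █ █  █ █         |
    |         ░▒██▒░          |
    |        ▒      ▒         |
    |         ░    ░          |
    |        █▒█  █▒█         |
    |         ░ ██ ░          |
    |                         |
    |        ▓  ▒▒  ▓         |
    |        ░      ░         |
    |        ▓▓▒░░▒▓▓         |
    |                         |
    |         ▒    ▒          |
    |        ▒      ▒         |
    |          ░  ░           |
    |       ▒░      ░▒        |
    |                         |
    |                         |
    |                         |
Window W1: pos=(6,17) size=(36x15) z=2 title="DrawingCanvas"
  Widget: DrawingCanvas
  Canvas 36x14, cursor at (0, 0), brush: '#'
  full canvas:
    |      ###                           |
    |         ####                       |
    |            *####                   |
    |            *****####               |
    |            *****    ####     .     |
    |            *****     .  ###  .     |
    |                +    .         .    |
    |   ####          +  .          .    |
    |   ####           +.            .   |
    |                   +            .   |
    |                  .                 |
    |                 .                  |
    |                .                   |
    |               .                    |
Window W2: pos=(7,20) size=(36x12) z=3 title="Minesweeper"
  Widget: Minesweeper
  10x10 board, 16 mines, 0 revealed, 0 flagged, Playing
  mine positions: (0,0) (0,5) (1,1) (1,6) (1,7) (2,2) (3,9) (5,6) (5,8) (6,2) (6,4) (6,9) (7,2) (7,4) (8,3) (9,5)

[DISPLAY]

    ┃ ┏━━━━━━━━━━━━━━━━━━━━━━━━━━━━━
    ┃ ┃ DrawingCanvas               
    ┃ ┠─────────────────────────────
    ┃ ┃┏━━━━━━━━━━━━━━━━━━━━━━━━━━━━
    ┃ ┃┃ Minesweeper                
    ┃ ┃┠────────────────────────────
    ┗━┃┃■■■■■■■■■■                  
      ┃┃■■■■■■■■■■                  
      ┃┃■■■■■■■■■■                  
      ┃┃■■■■■■■■■■                  
      ┃┃■■■■■■■■■■                  
      ┃┃■■■■■■■■■■                  
      ┃┃■■■■■■■■■■                  
      ┃┃■■■■■■■■■■                  
      ┗┗━━━━━━━━━━━━━━━━━━━━━━━━━━━━
                                    
                                    
                                    
                                    
                                    
                                    
                                    
                                    
                                    


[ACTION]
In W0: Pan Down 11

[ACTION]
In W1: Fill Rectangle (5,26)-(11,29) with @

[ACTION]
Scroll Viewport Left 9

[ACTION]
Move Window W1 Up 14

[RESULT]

    ┃ ┗━━━━━━━━━━━━━━━━━━━━━━━━━━━━━
    ┃                               
    ┃                               
    ┃  ┏━━━━━━━━━━━━━━━━━━━━━━━━━━━━
    ┃  ┃ Minesweeper                
    ┃  ┠────────────────────────────
    ┗━━┃■■■■■■■■■■                  
       ┃■■■■■■■■■■                  
       ┃■■■■■■■■■■                  
       ┃■■■■■■■■■■                  
       ┃■■■■■■■■■■                  
       ┃■■■■■■■■■■                  
       ┃■■■■■■■■■■                  
       ┃■■■■■■■■■■                  
       ┗━━━━━━━━━━━━━━━━━━━━━━━━━━━━
                                    
                                    
                                    
                                    
                                    
                                    
                                    
                                    
                                    


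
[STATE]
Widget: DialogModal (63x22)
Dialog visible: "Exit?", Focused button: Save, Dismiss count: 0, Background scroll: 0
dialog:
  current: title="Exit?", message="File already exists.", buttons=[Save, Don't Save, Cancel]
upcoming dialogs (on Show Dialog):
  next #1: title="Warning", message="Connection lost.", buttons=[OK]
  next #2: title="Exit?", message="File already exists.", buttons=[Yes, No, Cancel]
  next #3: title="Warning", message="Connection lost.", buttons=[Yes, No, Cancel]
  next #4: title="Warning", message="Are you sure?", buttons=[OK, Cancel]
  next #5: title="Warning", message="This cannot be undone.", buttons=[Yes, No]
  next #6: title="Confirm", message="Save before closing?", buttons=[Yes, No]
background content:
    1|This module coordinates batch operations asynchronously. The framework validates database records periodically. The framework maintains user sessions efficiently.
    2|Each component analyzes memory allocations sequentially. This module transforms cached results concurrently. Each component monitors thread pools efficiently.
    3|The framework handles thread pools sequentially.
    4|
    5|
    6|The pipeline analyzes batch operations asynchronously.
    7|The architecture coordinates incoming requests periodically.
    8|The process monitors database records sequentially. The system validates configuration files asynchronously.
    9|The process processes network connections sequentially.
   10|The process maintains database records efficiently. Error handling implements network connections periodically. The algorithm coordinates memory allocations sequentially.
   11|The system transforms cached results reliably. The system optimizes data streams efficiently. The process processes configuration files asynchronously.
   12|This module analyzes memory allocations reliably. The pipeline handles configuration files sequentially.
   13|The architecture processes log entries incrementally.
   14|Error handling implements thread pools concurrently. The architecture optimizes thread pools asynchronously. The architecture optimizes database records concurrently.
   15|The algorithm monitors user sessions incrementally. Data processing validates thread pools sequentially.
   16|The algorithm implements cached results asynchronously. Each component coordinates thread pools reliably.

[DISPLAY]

This module coordinates batch operations asynchronously. The fr
Each component analyzes memory allocations sequentially. This m
The framework handles thread pools sequentially.               
                                                               
                                                               
The pipeline analyzes batch operations asynchronously.         
The architecture coordinates incoming requests periodically.   
The process monitors database records sequentially. The system 
The process pro┌──────────────────────────────┐ntially.        
The process mai│            Exit?             │tly. Error handl
The system tran│     File already exists.     │The system optim
This module ana│ [Save]  Don't Save   Cancel  │y. The pipeline 
The architectur└──────────────────────────────┘tally.          
Error handling implements thread pools concurrently. The archit
The algorithm monitors user sessions incrementally. Data proces
The algorithm implements cached results asynchronously. Each co
                                                               
                                                               
                                                               
                                                               
                                                               
                                                               


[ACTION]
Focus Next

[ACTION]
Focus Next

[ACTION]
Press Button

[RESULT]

This module coordinates batch operations asynchronously. The fr
Each component analyzes memory allocations sequentially. This m
The framework handles thread pools sequentially.               
                                                               
                                                               
The pipeline analyzes batch operations asynchronously.         
The architecture coordinates incoming requests periodically.   
The process monitors database records sequentially. The system 
The process processes network connections sequentially.        
The process maintains database records efficiently. Error handl
The system transforms cached results reliably. The system optim
This module analyzes memory allocations reliably. The pipeline 
The architecture processes log entries incrementally.          
Error handling implements thread pools concurrently. The archit
The algorithm monitors user sessions incrementally. Data proces
The algorithm implements cached results asynchronously. Each co
                                                               
                                                               
                                                               
                                                               
                                                               
                                                               


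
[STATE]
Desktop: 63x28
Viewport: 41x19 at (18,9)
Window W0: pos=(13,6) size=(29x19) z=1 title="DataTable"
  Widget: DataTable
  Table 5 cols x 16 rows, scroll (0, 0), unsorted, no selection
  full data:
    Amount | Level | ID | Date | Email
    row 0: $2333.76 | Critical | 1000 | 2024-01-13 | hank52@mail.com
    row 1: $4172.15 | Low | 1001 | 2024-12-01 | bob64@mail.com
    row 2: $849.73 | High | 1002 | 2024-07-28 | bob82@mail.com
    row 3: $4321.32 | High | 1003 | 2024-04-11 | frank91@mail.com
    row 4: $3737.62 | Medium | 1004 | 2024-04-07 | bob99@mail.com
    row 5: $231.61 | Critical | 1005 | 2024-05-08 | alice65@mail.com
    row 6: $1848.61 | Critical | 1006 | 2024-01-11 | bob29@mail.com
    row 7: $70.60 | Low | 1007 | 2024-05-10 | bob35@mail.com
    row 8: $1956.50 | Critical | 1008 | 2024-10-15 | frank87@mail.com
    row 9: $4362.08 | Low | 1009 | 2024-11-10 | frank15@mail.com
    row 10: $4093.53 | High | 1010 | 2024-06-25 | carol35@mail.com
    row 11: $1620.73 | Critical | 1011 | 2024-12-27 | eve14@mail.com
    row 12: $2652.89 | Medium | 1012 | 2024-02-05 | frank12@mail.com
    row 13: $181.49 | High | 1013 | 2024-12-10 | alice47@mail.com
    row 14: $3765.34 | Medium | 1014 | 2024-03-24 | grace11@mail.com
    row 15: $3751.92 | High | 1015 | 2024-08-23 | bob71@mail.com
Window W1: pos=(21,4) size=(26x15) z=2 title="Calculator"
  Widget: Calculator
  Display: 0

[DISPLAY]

nt ┃│ 7 │ 8 │ 9 │ ÷ │       ┃            
───┃├───┼───┼───┼───┤       ┃            
3.7┃│ 4 │ 5 │ 6 │ × │       ┃            
2.1┃├───┼───┼───┼───┤       ┃            
.73┃│ 1 │ 2 │ 3 │ - │       ┃            
1.3┃├───┼───┼───┼───┤       ┃            
7.6┃│ 0 │ . │ = │ + │       ┃            
.61┃├───┼───┼───┼───┤       ┃            
8.6┃│ C │ MC│ MR│ M+│       ┃            
60 ┗━━━━━━━━━━━━━━━━━━━━━━━━┛            
6.50│Critical│1008│2024┃                 
2.08│Low     │1009│2024┃                 
3.53│High    │1010│2024┃                 
0.73│Critical│1011│2024┃                 
2.89│Medium  │1012│2024┃                 
━━━━━━━━━━━━━━━━━━━━━━━┛                 
                                         
                                         
                                         


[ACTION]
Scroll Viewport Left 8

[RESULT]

   ┃Amount ┃│ 7 │ 8 │ 9 │ ÷ │       ┃    
   ┃───────┃├───┼───┼───┼───┤       ┃    
   ┃$2333.7┃│ 4 │ 5 │ 6 │ × │       ┃    
   ┃$4172.1┃├───┼───┼───┼───┤       ┃    
   ┃$849.73┃│ 1 │ 2 │ 3 │ - │       ┃    
   ┃$4321.3┃├───┼───┼───┼───┤       ┃    
   ┃$3737.6┃│ 0 │ . │ = │ + │       ┃    
   ┃$231.61┃├───┼───┼───┼───┤       ┃    
   ┃$1848.6┃│ C │ MC│ MR│ M+│       ┃    
   ┃$70.60 ┗━━━━━━━━━━━━━━━━━━━━━━━━┛    
   ┃$1956.50│Critical│1008│2024┃         
   ┃$4362.08│Low     │1009│2024┃         
   ┃$4093.53│High    │1010│2024┃         
   ┃$1620.73│Critical│1011│2024┃         
   ┃$2652.89│Medium  │1012│2024┃         
   ┗━━━━━━━━━━━━━━━━━━━━━━━━━━━┛         
                                         
                                         
                                         


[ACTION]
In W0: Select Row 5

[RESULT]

   ┃Amount ┃│ 7 │ 8 │ 9 │ ÷ │       ┃    
   ┃───────┃├───┼───┼───┼───┤       ┃    
   ┃$2333.7┃│ 4 │ 5 │ 6 │ × │       ┃    
   ┃$4172.1┃├───┼───┼───┼───┤       ┃    
   ┃$849.73┃│ 1 │ 2 │ 3 │ - │       ┃    
   ┃$4321.3┃├───┼───┼───┼───┤       ┃    
   ┃$3737.6┃│ 0 │ . │ = │ + │       ┃    
   ┃>231.61┃├───┼───┼───┼───┤       ┃    
   ┃$1848.6┃│ C │ MC│ MR│ M+│       ┃    
   ┃$70.60 ┗━━━━━━━━━━━━━━━━━━━━━━━━┛    
   ┃$1956.50│Critical│1008│2024┃         
   ┃$4362.08│Low     │1009│2024┃         
   ┃$4093.53│High    │1010│2024┃         
   ┃$1620.73│Critical│1011│2024┃         
   ┃$2652.89│Medium  │1012│2024┃         
   ┗━━━━━━━━━━━━━━━━━━━━━━━━━━━┛         
                                         
                                         
                                         


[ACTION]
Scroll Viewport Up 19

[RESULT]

                                         
                                         
                                         
                                         
           ┏━━━━━━━━━━━━━━━━━━━━━━━━┓    
           ┃ Calculator             ┃    
   ┏━━━━━━━┠────────────────────────┨    
   ┃ DataTa┃                       0┃    
   ┠───────┃┌───┬───┬───┬───┐       ┃    
   ┃Amount ┃│ 7 │ 8 │ 9 │ ÷ │       ┃    
   ┃───────┃├───┼───┼───┼───┤       ┃    
   ┃$2333.7┃│ 4 │ 5 │ 6 │ × │       ┃    
   ┃$4172.1┃├───┼───┼───┼───┤       ┃    
   ┃$849.73┃│ 1 │ 2 │ 3 │ - │       ┃    
   ┃$4321.3┃├───┼───┼───┼───┤       ┃    
   ┃$3737.6┃│ 0 │ . │ = │ + │       ┃    
   ┃>231.61┃├───┼───┼───┼───┤       ┃    
   ┃$1848.6┃│ C │ MC│ MR│ M+│       ┃    
   ┃$70.60 ┗━━━━━━━━━━━━━━━━━━━━━━━━┛    


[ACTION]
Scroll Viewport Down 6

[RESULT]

   ┏━━━━━━━┠────────────────────────┨    
   ┃ DataTa┃                       0┃    
   ┠───────┃┌───┬───┬───┬───┐       ┃    
   ┃Amount ┃│ 7 │ 8 │ 9 │ ÷ │       ┃    
   ┃───────┃├───┼───┼───┼───┤       ┃    
   ┃$2333.7┃│ 4 │ 5 │ 6 │ × │       ┃    
   ┃$4172.1┃├───┼───┼───┼───┤       ┃    
   ┃$849.73┃│ 1 │ 2 │ 3 │ - │       ┃    
   ┃$4321.3┃├───┼───┼───┼───┤       ┃    
   ┃$3737.6┃│ 0 │ . │ = │ + │       ┃    
   ┃>231.61┃├───┼───┼───┼───┤       ┃    
   ┃$1848.6┃│ C │ MC│ MR│ M+│       ┃    
   ┃$70.60 ┗━━━━━━━━━━━━━━━━━━━━━━━━┛    
   ┃$1956.50│Critical│1008│2024┃         
   ┃$4362.08│Low     │1009│2024┃         
   ┃$4093.53│High    │1010│2024┃         
   ┃$1620.73│Critical│1011│2024┃         
   ┃$2652.89│Medium  │1012│2024┃         
   ┗━━━━━━━━━━━━━━━━━━━━━━━━━━━┛         


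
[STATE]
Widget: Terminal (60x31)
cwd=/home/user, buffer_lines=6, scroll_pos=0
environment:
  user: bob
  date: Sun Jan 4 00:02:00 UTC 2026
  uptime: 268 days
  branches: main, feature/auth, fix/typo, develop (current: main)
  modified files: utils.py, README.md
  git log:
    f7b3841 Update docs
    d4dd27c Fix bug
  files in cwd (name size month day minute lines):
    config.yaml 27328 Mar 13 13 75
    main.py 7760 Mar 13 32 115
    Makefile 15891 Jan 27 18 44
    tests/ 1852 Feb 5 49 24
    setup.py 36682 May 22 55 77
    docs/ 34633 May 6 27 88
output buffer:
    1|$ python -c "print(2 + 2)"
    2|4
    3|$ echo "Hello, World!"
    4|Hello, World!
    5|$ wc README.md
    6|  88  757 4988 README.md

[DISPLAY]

$ python -c "print(2 + 2)"                                  
4                                                           
$ echo "Hello, World!"                                      
Hello, World!                                               
$ wc README.md                                              
  88  757 4988 README.md                                    
$ █                                                         
                                                            
                                                            
                                                            
                                                            
                                                            
                                                            
                                                            
                                                            
                                                            
                                                            
                                                            
                                                            
                                                            
                                                            
                                                            
                                                            
                                                            
                                                            
                                                            
                                                            
                                                            
                                                            
                                                            
                                                            


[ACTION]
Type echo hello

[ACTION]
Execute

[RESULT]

$ python -c "print(2 + 2)"                                  
4                                                           
$ echo "Hello, World!"                                      
Hello, World!                                               
$ wc README.md                                              
  88  757 4988 README.md                                    
$ echo hello                                                
hello                                                       
$ █                                                         
                                                            
                                                            
                                                            
                                                            
                                                            
                                                            
                                                            
                                                            
                                                            
                                                            
                                                            
                                                            
                                                            
                                                            
                                                            
                                                            
                                                            
                                                            
                                                            
                                                            
                                                            
                                                            
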